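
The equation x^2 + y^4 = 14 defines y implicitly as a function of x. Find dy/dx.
Take d/dx of both sides. Since y is implicitly a function of x, the chain rule attaches a y' = dy/dx factor whenever we differentiate through y.

Set F(x, y) = (left side) − (right side), so the curve is F = 0. Differentiating each term of F:
  d/dx[x^2] = 2x
  d/dx[y^4] = 4y^3·y'
  d/dx[-14] = 0

Collecting, the y'-free part is the partial derivative in x and the y' coefficient is the partial derivative in y:
  ∂F/∂x = 2x
  ∂F/∂y = 4y^3

so d/dx[F(x, y(x))] = ∂F/∂x + (∂F/∂y)·y' = 0. Rearranging,
  dy/dx = -(∂F/∂x)/(∂F/∂y) = -(2x)/(4y^3) = -x/(2y^3)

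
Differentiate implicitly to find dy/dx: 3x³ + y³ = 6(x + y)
Differentiate the relation implicitly: treat y = y(x) and apply the chain rule, so every y-derivative picks up a y' = dy/dx factor.

With everything moved to the left-hand side, differentiate term by term:
  d/dx[3x^3] = 9x^2
  d/dx[-6x] = -6
  d/dx[y^3] = 3y^2·y'
  d/dx[-6y] = -6·y'

Separating the contributions that come from x directly and those that come through y:
  without y':      9x^2 - 6
  multiplying y':  3y^2 - 6

so (9x^2 - 6) + (3y^2 - 6)·y' = 0, and therefore
  dy/dx = -(9x^2 - 6)/(3y^2 - 6) = (2 - 3x^2)/(y^2 - 2)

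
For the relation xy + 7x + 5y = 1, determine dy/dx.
Differentiate the relation implicitly: treat y = y(x) and apply the chain rule, so every y-derivative picks up a y' = dy/dx factor.

With everything moved to the left-hand side, differentiate term by term:
  d/dx[xy] = x·y' + y
  d/dx[7x] = 7
  d/dx[5y] = 5·y'
  d/dx[-1] = 0

Separating the contributions that come from x directly and those that come through y:
  without y':      y + 7
  multiplying y':  x + 5

so (y + 7) + (x + 5)·y' = 0, and therefore
  dy/dx = -(y + 7)/(x + 5) = (-y - 7)/(x + 5)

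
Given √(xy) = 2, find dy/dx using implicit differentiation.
Apply d/dx to both sides, remembering that y depends on x. Each occurrence of y therefore brings in a y' = dy/dx via the chain rule.

With F(x, y) equal to the left-hand side minus the right, differentiate F term by term:
  d/dx[√(xy)] = √(xy)(x·y'/2 + y/2)/(xy)
  d/dx[-2] = 0
Adding these up, d/dx[F] = 0 becomes
  (√(xy)/(2x)) + (√(xy)/(2y))·y' = 0,
so isolating y',
  dy/dx = -(√(xy)/(2x))/(√(xy)/(2y)) = -y/x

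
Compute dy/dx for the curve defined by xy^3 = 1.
Differentiate both sides with respect to x, treating y as y(x). By the chain rule, any term containing y contributes a factor of y' = dy/dx when we differentiate it.

Move every term to one side and write the relation as F(x, y) = 0. Term by term,
  d/dx[xy^3] = 3xy^2·y' + y^3
  d/dx[-1] = 0

The pieces without y' make up ∂F/∂x and the coefficient of y' is ∂F/∂y:
  ∂F/∂x = y^3,
  ∂F/∂y = 3xy^2.

Since d/dx[F] = ∂F/∂x + (∂F/∂y)·y' = 0, solve for y':
  (∂F/∂y)·y' = -∂F/∂x
  dy/dx = -(∂F/∂x)/(∂F/∂y) = -(y^3)/(3xy^2) = -y/(3x)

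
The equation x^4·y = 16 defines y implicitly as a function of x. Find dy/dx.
Take d/dx of both sides. Since y is implicitly a function of x, the chain rule attaches a y' = dy/dx factor whenever we differentiate through y.

Set F(x, y) = (left side) − (right side), so the curve is F = 0. Differentiating each term of F:
  d/dx[x^4y] = x^4·y' + 4x^3y
  d/dx[-16] = 0

Collecting, the y'-free part is the partial derivative in x and the y' coefficient is the partial derivative in y:
  ∂F/∂x = 4x^3y
  ∂F/∂y = x^4

so d/dx[F(x, y(x))] = ∂F/∂x + (∂F/∂y)·y' = 0. Rearranging,
  dy/dx = -(∂F/∂x)/(∂F/∂y) = -(4x^3y)/(x^4) = -4y/x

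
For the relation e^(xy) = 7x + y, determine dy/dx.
Take d/dx of both sides. Since y is implicitly a function of x, the chain rule attaches a y' = dy/dx factor whenever we differentiate through y.

Set F(x, y) = (left side) − (right side), so the curve is F = 0. Differentiating each term of F:
  d/dx[-7x] = -7
  d/dx[-y] = -y'
  d/dx[e^(xy)] = (x·y' + y)·e^(xy)

Collecting, the y'-free part is the partial derivative in x and the y' coefficient is the partial derivative in y:
  ∂F/∂x = y·e^(xy) - 7
  ∂F/∂y = x·e^(xy) - 1

so d/dx[F(x, y(x))] = ∂F/∂x + (∂F/∂y)·y' = 0. Rearranging,
  dy/dx = -(∂F/∂x)/(∂F/∂y) = -(y·e^(xy) - 7)/(x·e^(xy) - 1) = (-y·e^(xy) + 7)/(x·e^(xy) - 1)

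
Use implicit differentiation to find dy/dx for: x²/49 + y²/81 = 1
Apply d/dx to both sides, remembering that y depends on x. Each occurrence of y therefore brings in a y' = dy/dx via the chain rule.

With F(x, y) equal to the left-hand side minus the right, differentiate F term by term:
  d/dx[x^2/49] = 2x/49
  d/dx[y^2/81] = 2y·y'/81
  d/dx[-1] = 0
Adding these up, d/dx[F] = 0 becomes
  (2x/49) + (2y/81)·y' = 0,
so isolating y',
  dy/dx = -(2x/49)/(2y/81) = -81x/(49y)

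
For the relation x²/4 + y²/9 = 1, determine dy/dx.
Differentiate the relation implicitly: treat y = y(x) and apply the chain rule, so every y-derivative picks up a y' = dy/dx factor.

With everything moved to the left-hand side, differentiate term by term:
  d/dx[x^2/4] = x/2
  d/dx[y^2/9] = 2y·y'/9
  d/dx[-1] = 0

Separating the contributions that come from x directly and those that come through y:
  without y':      x/2
  multiplying y':  2y/9

so (x/2) + (2y/9)·y' = 0, and therefore
  dy/dx = -(x/2)/(2y/9) = -9x/(4y)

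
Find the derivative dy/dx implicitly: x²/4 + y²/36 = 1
Differentiate the relation implicitly: treat y = y(x) and apply the chain rule, so every y-derivative picks up a y' = dy/dx factor.

With everything moved to the left-hand side, differentiate term by term:
  d/dx[x^2/4] = x/2
  d/dx[y^2/36] = y·y'/18
  d/dx[-1] = 0

Separating the contributions that come from x directly and those that come through y:
  without y':      x/2
  multiplying y':  y/18

so (x/2) + (y/18)·y' = 0, and therefore
  dy/dx = -(x/2)/(y/18) = -9x/y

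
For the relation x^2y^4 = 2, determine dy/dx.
Apply d/dx to both sides, remembering that y depends on x. Each occurrence of y therefore brings in a y' = dy/dx via the chain rule.

With F(x, y) equal to the left-hand side minus the right, differentiate F term by term:
  d/dx[x^2y^4] = 4x^2y^3·y' + 2xy^4
  d/dx[-2] = 0
Adding these up, d/dx[F] = 0 becomes
  (2xy^4) + (4x^2y^3)·y' = 0,
so isolating y',
  dy/dx = -(2xy^4)/(4x^2y^3) = -y/(2x)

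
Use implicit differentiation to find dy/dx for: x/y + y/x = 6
Apply d/dx to both sides, remembering that y depends on x. Each occurrence of y therefore brings in a y' = dy/dx via the chain rule.

With F(x, y) equal to the left-hand side minus the right, differentiate F term by term:
  d/dx[x/y] = -x·y'/y^2 + 1/y
  d/dx[y/x] = y'/x - y/x^2
  d/dx[-6] = 0
Adding these up, d/dx[F] = 0 becomes
  (1/y - y/x^2) + (-x/y^2 + 1/x)·y' = 0,
so isolating y',
  dy/dx = -(1/y - y/x^2)/(-x/y^2 + 1/x)
        = -((x - y)(x + y)/(x^2y))/(-(x - y)(x + y)/(xy^2)) = y/x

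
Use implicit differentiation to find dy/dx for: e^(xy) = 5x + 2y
Differentiate the relation implicitly: treat y = y(x) and apply the chain rule, so every y-derivative picks up a y' = dy/dx factor.

With everything moved to the left-hand side, differentiate term by term:
  d/dx[-5x] = -5
  d/dx[-2y] = -2·y'
  d/dx[e^(xy)] = (x·y' + y)·e^(xy)

Separating the contributions that come from x directly and those that come through y:
  without y':      y·e^(xy) - 5
  multiplying y':  x·e^(xy) - 2

so (y·e^(xy) - 5) + (x·e^(xy) - 2)·y' = 0, and therefore
  dy/dx = -(y·e^(xy) - 5)/(x·e^(xy) - 2) = (-y·e^(xy) + 5)/(x·e^(xy) - 2)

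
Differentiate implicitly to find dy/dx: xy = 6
Differentiate both sides with respect to x, treating y as y(x). By the chain rule, any term containing y contributes a factor of y' = dy/dx when we differentiate it.

Move every term to one side and write the relation as F(x, y) = 0. Term by term,
  d/dx[xy] = x·y' + y
  d/dx[-6] = 0

The pieces without y' make up ∂F/∂x and the coefficient of y' is ∂F/∂y:
  ∂F/∂x = y,
  ∂F/∂y = x.

Since d/dx[F] = ∂F/∂x + (∂F/∂y)·y' = 0, solve for y':
  (∂F/∂y)·y' = -∂F/∂x
  dy/dx = -(∂F/∂x)/(∂F/∂y) = -(y)/(x) = -y/x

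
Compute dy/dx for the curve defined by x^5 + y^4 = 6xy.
Differentiate both sides with respect to x, treating y as y(x). By the chain rule, any term containing y contributes a factor of y' = dy/dx when we differentiate it.

Move every term to one side and write the relation as F(x, y) = 0. Term by term,
  d/dx[x^5] = 5x^4
  d/dx[-6xy] = -6x·y' - 6y
  d/dx[y^4] = 4y^3·y'

The pieces without y' make up ∂F/∂x and the coefficient of y' is ∂F/∂y:
  ∂F/∂x = 5x^4 - 6y,
  ∂F/∂y = -6x + 4y^3.

Since d/dx[F] = ∂F/∂x + (∂F/∂y)·y' = 0, solve for y':
  (∂F/∂y)·y' = -∂F/∂x
  dy/dx = -(∂F/∂x)/(∂F/∂y) = -(5x^4 - 6y)/(-6x + 4y^3) = (5x^4 - 6y)/(2(3x - 2y^3))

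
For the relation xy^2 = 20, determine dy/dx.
Differentiate the relation implicitly: treat y = y(x) and apply the chain rule, so every y-derivative picks up a y' = dy/dx factor.

With everything moved to the left-hand side, differentiate term by term:
  d/dx[xy^2] = 2xy·y' + y^2
  d/dx[-20] = 0

Separating the contributions that come from x directly and those that come through y:
  without y':      y^2
  multiplying y':  2xy

so (y^2) + (2xy)·y' = 0, and therefore
  dy/dx = -(y^2)/(2xy) = -y/(2x)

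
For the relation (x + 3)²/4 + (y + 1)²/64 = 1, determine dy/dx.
Differentiate the relation implicitly: treat y = y(x) and apply the chain rule, so every y-derivative picks up a y' = dy/dx factor.

With everything moved to the left-hand side, differentiate term by term:
  d/dx[(x + 3)^2/4] = x/2 + 3/2
  d/dx[(y + 1)^2/64] = y'(y + 1)/32
  d/dx[-1] = 0

Separating the contributions that come from x directly and those that come through y:
  without y':      x/2 + 3/2
  multiplying y':  y/32 + 1/32

so (x/2 + 3/2) + (y/32 + 1/32)·y' = 0, and therefore
  dy/dx = -(x/2 + 3/2)/(y/32 + 1/32)
        = -((x + 3)/2)/((y + 1)/32) = 16(-x - 3)/(y + 1)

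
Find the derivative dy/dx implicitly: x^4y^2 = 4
Apply d/dx to both sides, remembering that y depends on x. Each occurrence of y therefore brings in a y' = dy/dx via the chain rule.

With F(x, y) equal to the left-hand side minus the right, differentiate F term by term:
  d/dx[x^4y^2] = 2x^4y·y' + 4x^3y^2
  d/dx[-4] = 0
Adding these up, d/dx[F] = 0 becomes
  (4x^3y^2) + (2x^4y)·y' = 0,
so isolating y',
  dy/dx = -(4x^3y^2)/(2x^4y) = -2y/x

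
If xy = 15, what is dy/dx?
Differentiate both sides with respect to x, treating y as y(x). By the chain rule, any term containing y contributes a factor of y' = dy/dx when we differentiate it.

Move every term to one side and write the relation as F(x, y) = 0. Term by term,
  d/dx[xy] = x·y' + y
  d/dx[-15] = 0

The pieces without y' make up ∂F/∂x and the coefficient of y' is ∂F/∂y:
  ∂F/∂x = y,
  ∂F/∂y = x.

Since d/dx[F] = ∂F/∂x + (∂F/∂y)·y' = 0, solve for y':
  (∂F/∂y)·y' = -∂F/∂x
  dy/dx = -(∂F/∂x)/(∂F/∂y) = -(y)/(x) = -y/x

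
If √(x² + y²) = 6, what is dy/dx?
Differentiate the relation implicitly: treat y = y(x) and apply the chain rule, so every y-derivative picks up a y' = dy/dx factor.

With everything moved to the left-hand side, differentiate term by term:
  d/dx[√(x^2 + y^2)] = (x + y·y')/√(x^2 + y^2)
  d/dx[-6] = 0

Separating the contributions that come from x directly and those that come through y:
  without y':      x/√(x^2 + y^2)
  multiplying y':  y/√(x^2 + y^2)

so (x/√(x^2 + y^2)) + (y/√(x^2 + y^2))·y' = 0, and therefore
  dy/dx = -(x/√(x^2 + y^2))/(y/√(x^2 + y^2)) = -x/y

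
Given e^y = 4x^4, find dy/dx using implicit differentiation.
Differentiate the relation implicitly: treat y = y(x) and apply the chain rule, so every y-derivative picks up a y' = dy/dx factor.

With everything moved to the left-hand side, differentiate term by term:
  d/dx[-4x^4] = -16x^3
  d/dx[e^(y)] = y'·e^(y)

Separating the contributions that come from x directly and those that come through y:
  without y':      -16x^3
  multiplying y':  e^(y)

so (-16x^3) + (e^(y))·y' = 0, and therefore
  dy/dx = -(-16x^3)/(e^(y)) = 16x^3e^(-y)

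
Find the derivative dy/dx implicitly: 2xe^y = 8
Apply d/dx to both sides, remembering that y depends on x. Each occurrence of y therefore brings in a y' = dy/dx via the chain rule.

With F(x, y) equal to the left-hand side minus the right, differentiate F term by term:
  d/dx[2x·e^(y)] = 2x·y'·e^(y) + 2e^(y)
  d/dx[-8] = 0
Adding these up, d/dx[F] = 0 becomes
  (2e^(y)) + (2x·e^(y))·y' = 0,
so isolating y',
  dy/dx = -(2e^(y))/(2x·e^(y)) = -1/x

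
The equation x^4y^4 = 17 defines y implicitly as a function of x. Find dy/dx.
Differentiate the relation implicitly: treat y = y(x) and apply the chain rule, so every y-derivative picks up a y' = dy/dx factor.

With everything moved to the left-hand side, differentiate term by term:
  d/dx[x^4y^4] = 4x^4y^3·y' + 4x^3y^4
  d/dx[-17] = 0

Separating the contributions that come from x directly and those that come through y:
  without y':      4x^3y^4
  multiplying y':  4x^4y^3

so (4x^3y^4) + (4x^4y^3)·y' = 0, and therefore
  dy/dx = -(4x^3y^4)/(4x^4y^3) = -y/x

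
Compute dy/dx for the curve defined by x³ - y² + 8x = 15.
Differentiate both sides with respect to x, treating y as y(x). By the chain rule, any term containing y contributes a factor of y' = dy/dx when we differentiate it.

Move every term to one side and write the relation as F(x, y) = 0. Term by term,
  d/dx[x^3] = 3x^2
  d/dx[8x] = 8
  d/dx[-y^2] = -2y·y'
  d/dx[-15] = 0

The pieces without y' make up ∂F/∂x and the coefficient of y' is ∂F/∂y:
  ∂F/∂x = 3x^2 + 8,
  ∂F/∂y = -2y.

Since d/dx[F] = ∂F/∂x + (∂F/∂y)·y' = 0, solve for y':
  (∂F/∂y)·y' = -∂F/∂x
  dy/dx = -(∂F/∂x)/(∂F/∂y) = -(3x^2 + 8)/(-2y) = (3x^2 + 8)/(2y)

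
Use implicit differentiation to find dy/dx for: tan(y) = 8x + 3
Differentiate the relation implicitly: treat y = y(x) and apply the chain rule, so every y-derivative picks up a y' = dy/dx factor.

With everything moved to the left-hand side, differentiate term by term:
  d/dx[-8x] = -8
  d/dx[tan(y)] = y'(tan(y)^2 + 1)
  d/dx[-3] = 0

Separating the contributions that come from x directly and those that come through y:
  without y':      -8
  multiplying y':  tan(y)^2 + 1

so (-8) + (tan(y)^2 + 1)·y' = 0, and therefore
  dy/dx = -(-8)/(tan(y)^2 + 1) = 8cos(y)^2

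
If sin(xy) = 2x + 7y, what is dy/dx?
Take d/dx of both sides. Since y is implicitly a function of x, the chain rule attaches a y' = dy/dx factor whenever we differentiate through y.

Set F(x, y) = (left side) − (right side), so the curve is F = 0. Differentiating each term of F:
  d/dx[-2x] = -2
  d/dx[-7y] = -7·y'
  d/dx[sin(xy)] = (x·y' + y)·cos(xy)

Collecting, the y'-free part is the partial derivative in x and the y' coefficient is the partial derivative in y:
  ∂F/∂x = y·cos(xy) - 2
  ∂F/∂y = x·cos(xy) - 7

so d/dx[F(x, y(x))] = ∂F/∂x + (∂F/∂y)·y' = 0. Rearranging,
  dy/dx = -(∂F/∂x)/(∂F/∂y) = -(y·cos(xy) - 2)/(x·cos(xy) - 7) = (-y·cos(xy) + 2)/(x·cos(xy) - 7)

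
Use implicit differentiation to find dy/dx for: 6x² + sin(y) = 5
Take d/dx of both sides. Since y is implicitly a function of x, the chain rule attaches a y' = dy/dx factor whenever we differentiate through y.

Set F(x, y) = (left side) − (right side), so the curve is F = 0. Differentiating each term of F:
  d/dx[6x^2] = 12x
  d/dx[sin(y)] = y'·cos(y)
  d/dx[-5] = 0

Collecting, the y'-free part is the partial derivative in x and the y' coefficient is the partial derivative in y:
  ∂F/∂x = 12x
  ∂F/∂y = cos(y)

so d/dx[F(x, y(x))] = ∂F/∂x + (∂F/∂y)·y' = 0. Rearranging,
  dy/dx = -(∂F/∂x)/(∂F/∂y) = -(12x)/(cos(y)) = -12x/cos(y)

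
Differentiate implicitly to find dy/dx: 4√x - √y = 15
Differentiate the relation implicitly: treat y = y(x) and apply the chain rule, so every y-derivative picks up a y' = dy/dx factor.

With everything moved to the left-hand side, differentiate term by term:
  d/dx[4√(x)] = 2/√(x)
  d/dx[-√(y)] = -y'/(2√(y))
  d/dx[-15] = 0

Separating the contributions that come from x directly and those that come through y:
  without y':      2/√(x)
  multiplying y':  -1/(2√(y))

so (2/√(x)) + (-1/(2√(y)))·y' = 0, and therefore
  dy/dx = -(2/√(x))/(-1/(2√(y))) = 4√(y)/√(x)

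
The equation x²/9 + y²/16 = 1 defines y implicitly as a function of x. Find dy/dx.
Take d/dx of both sides. Since y is implicitly a function of x, the chain rule attaches a y' = dy/dx factor whenever we differentiate through y.

Set F(x, y) = (left side) − (right side), so the curve is F = 0. Differentiating each term of F:
  d/dx[x^2/9] = 2x/9
  d/dx[y^2/16] = y·y'/8
  d/dx[-1] = 0

Collecting, the y'-free part is the partial derivative in x and the y' coefficient is the partial derivative in y:
  ∂F/∂x = 2x/9
  ∂F/∂y = y/8

so d/dx[F(x, y(x))] = ∂F/∂x + (∂F/∂y)·y' = 0. Rearranging,
  dy/dx = -(∂F/∂x)/(∂F/∂y) = -(2x/9)/(y/8) = -16x/(9y)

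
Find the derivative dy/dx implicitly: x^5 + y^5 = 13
Take d/dx of both sides. Since y is implicitly a function of x, the chain rule attaches a y' = dy/dx factor whenever we differentiate through y.

Set F(x, y) = (left side) − (right side), so the curve is F = 0. Differentiating each term of F:
  d/dx[x^5] = 5x^4
  d/dx[y^5] = 5y^4·y'
  d/dx[-13] = 0

Collecting, the y'-free part is the partial derivative in x and the y' coefficient is the partial derivative in y:
  ∂F/∂x = 5x^4
  ∂F/∂y = 5y^4

so d/dx[F(x, y(x))] = ∂F/∂x + (∂F/∂y)·y' = 0. Rearranging,
  dy/dx = -(∂F/∂x)/(∂F/∂y) = -(5x^4)/(5y^4) = -x^4/y^4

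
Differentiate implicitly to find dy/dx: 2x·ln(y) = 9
Differentiate both sides with respect to x, treating y as y(x). By the chain rule, any term containing y contributes a factor of y' = dy/dx when we differentiate it.

Move every term to one side and write the relation as F(x, y) = 0. Term by term,
  d/dx[2x·ln(y)] = 2x·y'/y + 2ln(y)
  d/dx[-9] = 0

The pieces without y' make up ∂F/∂x and the coefficient of y' is ∂F/∂y:
  ∂F/∂x = 2ln(y),
  ∂F/∂y = 2x/y.

Since d/dx[F] = ∂F/∂x + (∂F/∂y)·y' = 0, solve for y':
  (∂F/∂y)·y' = -∂F/∂x
  dy/dx = -(∂F/∂x)/(∂F/∂y) = -(2ln(y))/(2x/y) = -y·ln(y)/x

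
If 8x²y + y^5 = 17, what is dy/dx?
Take d/dx of both sides. Since y is implicitly a function of x, the chain rule attaches a y' = dy/dx factor whenever we differentiate through y.

Set F(x, y) = (left side) − (right side), so the curve is F = 0. Differentiating each term of F:
  d/dx[8x^2y] = 8x^2·y' + 16xy
  d/dx[y^5] = 5y^4·y'
  d/dx[-17] = 0

Collecting, the y'-free part is the partial derivative in x and the y' coefficient is the partial derivative in y:
  ∂F/∂x = 16xy
  ∂F/∂y = 8x^2 + 5y^4

so d/dx[F(x, y(x))] = ∂F/∂x + (∂F/∂y)·y' = 0. Rearranging,
  dy/dx = -(∂F/∂x)/(∂F/∂y) = -(16xy)/(8x^2 + 5y^4) = -16xy/(8x^2 + 5y^4)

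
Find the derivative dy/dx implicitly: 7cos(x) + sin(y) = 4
Apply d/dx to both sides, remembering that y depends on x. Each occurrence of y therefore brings in a y' = dy/dx via the chain rule.

With F(x, y) equal to the left-hand side minus the right, differentiate F term by term:
  d/dx[sin(y)] = y'·cos(y)
  d/dx[7cos(x)] = -7sin(x)
  d/dx[-4] = 0
Adding these up, d/dx[F] = 0 becomes
  (-7sin(x)) + (cos(y))·y' = 0,
so isolating y',
  dy/dx = -(-7sin(x))/(cos(y)) = 7sin(x)/cos(y)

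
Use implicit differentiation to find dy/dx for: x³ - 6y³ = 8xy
Differentiate both sides with respect to x, treating y as y(x). By the chain rule, any term containing y contributes a factor of y' = dy/dx when we differentiate it.

Move every term to one side and write the relation as F(x, y) = 0. Term by term,
  d/dx[x^3] = 3x^2
  d/dx[-8xy] = -8x·y' - 8y
  d/dx[-6y^3] = -18y^2·y'

The pieces without y' make up ∂F/∂x and the coefficient of y' is ∂F/∂y:
  ∂F/∂x = 3x^2 - 8y,
  ∂F/∂y = -8x - 18y^2.

Since d/dx[F] = ∂F/∂x + (∂F/∂y)·y' = 0, solve for y':
  (∂F/∂y)·y' = -∂F/∂x
  dy/dx = -(∂F/∂x)/(∂F/∂y) = -(3x^2 - 8y)/(-8x - 18y^2) = (3x^2 - 8y)/(2(4x + 9y^2))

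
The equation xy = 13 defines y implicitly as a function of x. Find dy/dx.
Differentiate both sides with respect to x, treating y as y(x). By the chain rule, any term containing y contributes a factor of y' = dy/dx when we differentiate it.

Move every term to one side and write the relation as F(x, y) = 0. Term by term,
  d/dx[xy] = x·y' + y
  d/dx[-13] = 0

The pieces without y' make up ∂F/∂x and the coefficient of y' is ∂F/∂y:
  ∂F/∂x = y,
  ∂F/∂y = x.

Since d/dx[F] = ∂F/∂x + (∂F/∂y)·y' = 0, solve for y':
  (∂F/∂y)·y' = -∂F/∂x
  dy/dx = -(∂F/∂x)/(∂F/∂y) = -(y)/(x) = -y/x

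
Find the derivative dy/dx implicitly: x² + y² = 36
Take d/dx of both sides. Since y is implicitly a function of x, the chain rule attaches a y' = dy/dx factor whenever we differentiate through y.

Set F(x, y) = (left side) − (right side), so the curve is F = 0. Differentiating each term of F:
  d/dx[x^2] = 2x
  d/dx[y^2] = 2y·y'
  d/dx[-36] = 0

Collecting, the y'-free part is the partial derivative in x and the y' coefficient is the partial derivative in y:
  ∂F/∂x = 2x
  ∂F/∂y = 2y

so d/dx[F(x, y(x))] = ∂F/∂x + (∂F/∂y)·y' = 0. Rearranging,
  dy/dx = -(∂F/∂x)/(∂F/∂y) = -(2x)/(2y) = -x/y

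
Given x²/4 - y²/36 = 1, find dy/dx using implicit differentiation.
Differentiate the relation implicitly: treat y = y(x) and apply the chain rule, so every y-derivative picks up a y' = dy/dx factor.

With everything moved to the left-hand side, differentiate term by term:
  d/dx[x^2/4] = x/2
  d/dx[-y^2/36] = -y·y'/18
  d/dx[-1] = 0

Separating the contributions that come from x directly and those that come through y:
  without y':      x/2
  multiplying y':  -y/18

so (x/2) + (-y/18)·y' = 0, and therefore
  dy/dx = -(x/2)/(-y/18) = 9x/y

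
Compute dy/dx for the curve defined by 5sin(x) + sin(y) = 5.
Take d/dx of both sides. Since y is implicitly a function of x, the chain rule attaches a y' = dy/dx factor whenever we differentiate through y.

Set F(x, y) = (left side) − (right side), so the curve is F = 0. Differentiating each term of F:
  d/dx[5sin(x)] = 5cos(x)
  d/dx[sin(y)] = y'·cos(y)
  d/dx[-5] = 0

Collecting, the y'-free part is the partial derivative in x and the y' coefficient is the partial derivative in y:
  ∂F/∂x = 5cos(x)
  ∂F/∂y = cos(y)

so d/dx[F(x, y(x))] = ∂F/∂x + (∂F/∂y)·y' = 0. Rearranging,
  dy/dx = -(∂F/∂x)/(∂F/∂y) = -(5cos(x))/(cos(y)) = -5cos(x)/cos(y)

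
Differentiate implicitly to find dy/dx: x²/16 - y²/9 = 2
Take d/dx of both sides. Since y is implicitly a function of x, the chain rule attaches a y' = dy/dx factor whenever we differentiate through y.

Set F(x, y) = (left side) − (right side), so the curve is F = 0. Differentiating each term of F:
  d/dx[x^2/16] = x/8
  d/dx[-y^2/9] = -2y·y'/9
  d/dx[-2] = 0

Collecting, the y'-free part is the partial derivative in x and the y' coefficient is the partial derivative in y:
  ∂F/∂x = x/8
  ∂F/∂y = -2y/9

so d/dx[F(x, y(x))] = ∂F/∂x + (∂F/∂y)·y' = 0. Rearranging,
  dy/dx = -(∂F/∂x)/(∂F/∂y) = -(x/8)/(-2y/9) = 9x/(16y)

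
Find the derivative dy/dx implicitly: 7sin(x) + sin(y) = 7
Differentiate both sides with respect to x, treating y as y(x). By the chain rule, any term containing y contributes a factor of y' = dy/dx when we differentiate it.

Move every term to one side and write the relation as F(x, y) = 0. Term by term,
  d/dx[7sin(x)] = 7cos(x)
  d/dx[sin(y)] = y'·cos(y)
  d/dx[-7] = 0

The pieces without y' make up ∂F/∂x and the coefficient of y' is ∂F/∂y:
  ∂F/∂x = 7cos(x),
  ∂F/∂y = cos(y).

Since d/dx[F] = ∂F/∂x + (∂F/∂y)·y' = 0, solve for y':
  (∂F/∂y)·y' = -∂F/∂x
  dy/dx = -(∂F/∂x)/(∂F/∂y) = -(7cos(x))/(cos(y)) = -7cos(x)/cos(y)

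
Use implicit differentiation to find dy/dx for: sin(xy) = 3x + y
Take d/dx of both sides. Since y is implicitly a function of x, the chain rule attaches a y' = dy/dx factor whenever we differentiate through y.

Set F(x, y) = (left side) − (right side), so the curve is F = 0. Differentiating each term of F:
  d/dx[-3x] = -3
  d/dx[-y] = -y'
  d/dx[sin(xy)] = (x·y' + y)·cos(xy)

Collecting, the y'-free part is the partial derivative in x and the y' coefficient is the partial derivative in y:
  ∂F/∂x = y·cos(xy) - 3
  ∂F/∂y = x·cos(xy) - 1

so d/dx[F(x, y(x))] = ∂F/∂x + (∂F/∂y)·y' = 0. Rearranging,
  dy/dx = -(∂F/∂x)/(∂F/∂y) = -(y·cos(xy) - 3)/(x·cos(xy) - 1) = (-y·cos(xy) + 3)/(x·cos(xy) - 1)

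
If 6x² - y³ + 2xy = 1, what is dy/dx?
Differentiate both sides with respect to x, treating y as y(x). By the chain rule, any term containing y contributes a factor of y' = dy/dx when we differentiate it.

Move every term to one side and write the relation as F(x, y) = 0. Term by term,
  d/dx[6x^2] = 12x
  d/dx[2xy] = 2x·y' + 2y
  d/dx[-y^3] = -3y^2·y'
  d/dx[-1] = 0

The pieces without y' make up ∂F/∂x and the coefficient of y' is ∂F/∂y:
  ∂F/∂x = 12x + 2y,
  ∂F/∂y = 2x - 3y^2.

Since d/dx[F] = ∂F/∂x + (∂F/∂y)·y' = 0, solve for y':
  (∂F/∂y)·y' = -∂F/∂x
  dy/dx = -(∂F/∂x)/(∂F/∂y) = -(12x + 2y)/(2x - 3y^2) = 2(-6x - y)/(2x - 3y^2)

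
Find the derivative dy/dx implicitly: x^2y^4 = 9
Differentiate both sides with respect to x, treating y as y(x). By the chain rule, any term containing y contributes a factor of y' = dy/dx when we differentiate it.

Move every term to one side and write the relation as F(x, y) = 0. Term by term,
  d/dx[x^2y^4] = 4x^2y^3·y' + 2xy^4
  d/dx[-9] = 0

The pieces without y' make up ∂F/∂x and the coefficient of y' is ∂F/∂y:
  ∂F/∂x = 2xy^4,
  ∂F/∂y = 4x^2y^3.

Since d/dx[F] = ∂F/∂x + (∂F/∂y)·y' = 0, solve for y':
  (∂F/∂y)·y' = -∂F/∂x
  dy/dx = -(∂F/∂x)/(∂F/∂y) = -(2xy^4)/(4x^2y^3) = -y/(2x)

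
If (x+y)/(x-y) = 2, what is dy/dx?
Differentiate the relation implicitly: treat y = y(x) and apply the chain rule, so every y-derivative picks up a y' = dy/dx factor.

With everything moved to the left-hand side, differentiate term by term:
  d/dx[(x + y)/(x - y)] = (y' + 1)/(x - y) + (x + y)(y' - 1)/(x - y)^2
  d/dx[-2] = 0

Separating the contributions that come from x directly and those that come through y:
  without y':      1/(x - y) - (x + y)/(x - y)^2
  multiplying y':  1/(x - y) + (x + y)/(x - y)^2

so (1/(x - y) - (x + y)/(x - y)^2) + (1/(x - y) + (x + y)/(x - y)^2)·y' = 0, and therefore
  dy/dx = -(1/(x - y) - (x + y)/(x - y)^2)/(1/(x - y) + (x + y)/(x - y)^2)
        = -(-2y/(x - y)^2)/(2x/(x - y)^2) = y/x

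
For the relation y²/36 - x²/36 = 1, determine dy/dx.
Differentiate the relation implicitly: treat y = y(x) and apply the chain rule, so every y-derivative picks up a y' = dy/dx factor.

With everything moved to the left-hand side, differentiate term by term:
  d/dx[-x^2/36] = -x/18
  d/dx[y^2/36] = y·y'/18
  d/dx[-1] = 0

Separating the contributions that come from x directly and those that come through y:
  without y':      -x/18
  multiplying y':  y/18

so (-x/18) + (y/18)·y' = 0, and therefore
  dy/dx = -(-x/18)/(y/18) = x/y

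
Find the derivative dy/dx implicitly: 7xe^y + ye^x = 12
Differentiate both sides with respect to x, treating y as y(x). By the chain rule, any term containing y contributes a factor of y' = dy/dx when we differentiate it.

Move every term to one side and write the relation as F(x, y) = 0. Term by term,
  d/dx[7x·e^(y)] = 7x·y'·e^(y) + 7e^(y)
  d/dx[y·e^(x)] = y·e^(x) + y'·e^(x)
  d/dx[-12] = 0

The pieces without y' make up ∂F/∂x and the coefficient of y' is ∂F/∂y:
  ∂F/∂x = y·e^(x) + 7e^(y),
  ∂F/∂y = 7x·e^(y) + e^(x).

Since d/dx[F] = ∂F/∂x + (∂F/∂y)·y' = 0, solve for y':
  (∂F/∂y)·y' = -∂F/∂x
  dy/dx = -(∂F/∂x)/(∂F/∂y) = -(y·e^(x) + 7e^(y))/(7x·e^(y) + e^(x)) = (-y·e^(x) - 7e^(y))/(7x·e^(y) + e^(x))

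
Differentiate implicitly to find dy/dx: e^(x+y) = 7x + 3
Differentiate the relation implicitly: treat y = y(x) and apply the chain rule, so every y-derivative picks up a y' = dy/dx factor.

With everything moved to the left-hand side, differentiate term by term:
  d/dx[-7x] = -7
  d/dx[e^(x + y)] = (y' + 1)·e^(x + y)
  d/dx[-3] = 0

Separating the contributions that come from x directly and those that come through y:
  without y':      e^(x + y) - 7
  multiplying y':  e^(x + y)

so (e^(x + y) - 7) + (e^(x + y))·y' = 0, and therefore
  dy/dx = -(e^(x + y) - 7)/(e^(x + y)) = 7e^(-x - y) - 1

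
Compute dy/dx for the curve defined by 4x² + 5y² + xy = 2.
Take d/dx of both sides. Since y is implicitly a function of x, the chain rule attaches a y' = dy/dx factor whenever we differentiate through y.

Set F(x, y) = (left side) − (right side), so the curve is F = 0. Differentiating each term of F:
  d/dx[4x^2] = 8x
  d/dx[xy] = x·y' + y
  d/dx[5y^2] = 10y·y'
  d/dx[-2] = 0

Collecting, the y'-free part is the partial derivative in x and the y' coefficient is the partial derivative in y:
  ∂F/∂x = 8x + y
  ∂F/∂y = x + 10y

so d/dx[F(x, y(x))] = ∂F/∂x + (∂F/∂y)·y' = 0. Rearranging,
  dy/dx = -(∂F/∂x)/(∂F/∂y) = -(8x + y)/(x + 10y) = (-8x - y)/(x + 10y)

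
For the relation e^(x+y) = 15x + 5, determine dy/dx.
Differentiate both sides with respect to x, treating y as y(x). By the chain rule, any term containing y contributes a factor of y' = dy/dx when we differentiate it.

Move every term to one side and write the relation as F(x, y) = 0. Term by term,
  d/dx[-15x] = -15
  d/dx[e^(x + y)] = (y' + 1)·e^(x + y)
  d/dx[-5] = 0

The pieces without y' make up ∂F/∂x and the coefficient of y' is ∂F/∂y:
  ∂F/∂x = e^(x + y) - 15,
  ∂F/∂y = e^(x + y).

Since d/dx[F] = ∂F/∂x + (∂F/∂y)·y' = 0, solve for y':
  (∂F/∂y)·y' = -∂F/∂x
  dy/dx = -(∂F/∂x)/(∂F/∂y) = -(e^(x + y) - 15)/(e^(x + y)) = 15e^(-x - y) - 1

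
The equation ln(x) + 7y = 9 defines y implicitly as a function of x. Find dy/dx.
Differentiate both sides with respect to x, treating y as y(x). By the chain rule, any term containing y contributes a factor of y' = dy/dx when we differentiate it.

Move every term to one side and write the relation as F(x, y) = 0. Term by term,
  d/dx[7y] = 7·y'
  d/dx[ln(x)] = 1/x
  d/dx[-9] = 0

The pieces without y' make up ∂F/∂x and the coefficient of y' is ∂F/∂y:
  ∂F/∂x = 1/x,
  ∂F/∂y = 7.

Since d/dx[F] = ∂F/∂x + (∂F/∂y)·y' = 0, solve for y':
  (∂F/∂y)·y' = -∂F/∂x
  dy/dx = -(∂F/∂x)/(∂F/∂y) = -(1/x)/(7) = -1/(7x)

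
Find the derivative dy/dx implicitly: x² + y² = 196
Take d/dx of both sides. Since y is implicitly a function of x, the chain rule attaches a y' = dy/dx factor whenever we differentiate through y.

Set F(x, y) = (left side) − (right side), so the curve is F = 0. Differentiating each term of F:
  d/dx[x^2] = 2x
  d/dx[y^2] = 2y·y'
  d/dx[-196] = 0

Collecting, the y'-free part is the partial derivative in x and the y' coefficient is the partial derivative in y:
  ∂F/∂x = 2x
  ∂F/∂y = 2y

so d/dx[F(x, y(x))] = ∂F/∂x + (∂F/∂y)·y' = 0. Rearranging,
  dy/dx = -(∂F/∂x)/(∂F/∂y) = -(2x)/(2y) = -x/y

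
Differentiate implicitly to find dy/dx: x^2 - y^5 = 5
Differentiate the relation implicitly: treat y = y(x) and apply the chain rule, so every y-derivative picks up a y' = dy/dx factor.

With everything moved to the left-hand side, differentiate term by term:
  d/dx[x^2] = 2x
  d/dx[-y^5] = -5y^4·y'
  d/dx[-5] = 0

Separating the contributions that come from x directly and those that come through y:
  without y':      2x
  multiplying y':  -5y^4

so (2x) + (-5y^4)·y' = 0, and therefore
  dy/dx = -(2x)/(-5y^4) = 2x/(5y^4)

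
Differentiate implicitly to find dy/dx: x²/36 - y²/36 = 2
Differentiate the relation implicitly: treat y = y(x) and apply the chain rule, so every y-derivative picks up a y' = dy/dx factor.

With everything moved to the left-hand side, differentiate term by term:
  d/dx[x^2/36] = x/18
  d/dx[-y^2/36] = -y·y'/18
  d/dx[-2] = 0

Separating the contributions that come from x directly and those that come through y:
  without y':      x/18
  multiplying y':  -y/18

so (x/18) + (-y/18)·y' = 0, and therefore
  dy/dx = -(x/18)/(-y/18) = x/y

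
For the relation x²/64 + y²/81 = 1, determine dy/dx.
Take d/dx of both sides. Since y is implicitly a function of x, the chain rule attaches a y' = dy/dx factor whenever we differentiate through y.

Set F(x, y) = (left side) − (right side), so the curve is F = 0. Differentiating each term of F:
  d/dx[x^2/64] = x/32
  d/dx[y^2/81] = 2y·y'/81
  d/dx[-1] = 0

Collecting, the y'-free part is the partial derivative in x and the y' coefficient is the partial derivative in y:
  ∂F/∂x = x/32
  ∂F/∂y = 2y/81

so d/dx[F(x, y(x))] = ∂F/∂x + (∂F/∂y)·y' = 0. Rearranging,
  dy/dx = -(∂F/∂x)/(∂F/∂y) = -(x/32)/(2y/81) = -81x/(64y)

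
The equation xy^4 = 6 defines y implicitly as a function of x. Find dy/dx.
Take d/dx of both sides. Since y is implicitly a function of x, the chain rule attaches a y' = dy/dx factor whenever we differentiate through y.

Set F(x, y) = (left side) − (right side), so the curve is F = 0. Differentiating each term of F:
  d/dx[xy^4] = 4xy^3·y' + y^4
  d/dx[-6] = 0

Collecting, the y'-free part is the partial derivative in x and the y' coefficient is the partial derivative in y:
  ∂F/∂x = y^4
  ∂F/∂y = 4xy^3

so d/dx[F(x, y(x))] = ∂F/∂x + (∂F/∂y)·y' = 0. Rearranging,
  dy/dx = -(∂F/∂x)/(∂F/∂y) = -(y^4)/(4xy^3) = -y/(4x)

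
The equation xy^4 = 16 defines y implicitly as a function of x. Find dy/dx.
Take d/dx of both sides. Since y is implicitly a function of x, the chain rule attaches a y' = dy/dx factor whenever we differentiate through y.

Set F(x, y) = (left side) − (right side), so the curve is F = 0. Differentiating each term of F:
  d/dx[xy^4] = 4xy^3·y' + y^4
  d/dx[-16] = 0

Collecting, the y'-free part is the partial derivative in x and the y' coefficient is the partial derivative in y:
  ∂F/∂x = y^4
  ∂F/∂y = 4xy^3

so d/dx[F(x, y(x))] = ∂F/∂x + (∂F/∂y)·y' = 0. Rearranging,
  dy/dx = -(∂F/∂x)/(∂F/∂y) = -(y^4)/(4xy^3) = -y/(4x)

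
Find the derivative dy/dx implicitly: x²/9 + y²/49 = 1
Take d/dx of both sides. Since y is implicitly a function of x, the chain rule attaches a y' = dy/dx factor whenever we differentiate through y.

Set F(x, y) = (left side) − (right side), so the curve is F = 0. Differentiating each term of F:
  d/dx[x^2/9] = 2x/9
  d/dx[y^2/49] = 2y·y'/49
  d/dx[-1] = 0

Collecting, the y'-free part is the partial derivative in x and the y' coefficient is the partial derivative in y:
  ∂F/∂x = 2x/9
  ∂F/∂y = 2y/49

so d/dx[F(x, y(x))] = ∂F/∂x + (∂F/∂y)·y' = 0. Rearranging,
  dy/dx = -(∂F/∂x)/(∂F/∂y) = -(2x/9)/(2y/49) = -49x/(9y)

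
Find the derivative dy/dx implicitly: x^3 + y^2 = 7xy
Differentiate the relation implicitly: treat y = y(x) and apply the chain rule, so every y-derivative picks up a y' = dy/dx factor.

With everything moved to the left-hand side, differentiate term by term:
  d/dx[x^3] = 3x^2
  d/dx[-7xy] = -7x·y' - 7y
  d/dx[y^2] = 2y·y'

Separating the contributions that come from x directly and those that come through y:
  without y':      3x^2 - 7y
  multiplying y':  -7x + 2y

so (3x^2 - 7y) + (-7x + 2y)·y' = 0, and therefore
  dy/dx = -(3x^2 - 7y)/(-7x + 2y) = (3x^2 - 7y)/(7x - 2y)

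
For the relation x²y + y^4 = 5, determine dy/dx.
Apply d/dx to both sides, remembering that y depends on x. Each occurrence of y therefore brings in a y' = dy/dx via the chain rule.

With F(x, y) equal to the left-hand side minus the right, differentiate F term by term:
  d/dx[x^2y] = x^2·y' + 2xy
  d/dx[y^4] = 4y^3·y'
  d/dx[-5] = 0
Adding these up, d/dx[F] = 0 becomes
  (2xy) + (x^2 + 4y^3)·y' = 0,
so isolating y',
  dy/dx = -(2xy)/(x^2 + 4y^3) = -2xy/(x^2 + 4y^3)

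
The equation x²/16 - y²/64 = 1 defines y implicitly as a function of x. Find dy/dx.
Differentiate both sides with respect to x, treating y as y(x). By the chain rule, any term containing y contributes a factor of y' = dy/dx when we differentiate it.

Move every term to one side and write the relation as F(x, y) = 0. Term by term,
  d/dx[x^2/16] = x/8
  d/dx[-y^2/64] = -y·y'/32
  d/dx[-1] = 0

The pieces without y' make up ∂F/∂x and the coefficient of y' is ∂F/∂y:
  ∂F/∂x = x/8,
  ∂F/∂y = -y/32.

Since d/dx[F] = ∂F/∂x + (∂F/∂y)·y' = 0, solve for y':
  (∂F/∂y)·y' = -∂F/∂x
  dy/dx = -(∂F/∂x)/(∂F/∂y) = -(x/8)/(-y/32) = 4x/y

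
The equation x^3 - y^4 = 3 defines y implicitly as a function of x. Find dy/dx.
Differentiate the relation implicitly: treat y = y(x) and apply the chain rule, so every y-derivative picks up a y' = dy/dx factor.

With everything moved to the left-hand side, differentiate term by term:
  d/dx[x^3] = 3x^2
  d/dx[-y^4] = -4y^3·y'
  d/dx[-3] = 0

Separating the contributions that come from x directly and those that come through y:
  without y':      3x^2
  multiplying y':  -4y^3

so (3x^2) + (-4y^3)·y' = 0, and therefore
  dy/dx = -(3x^2)/(-4y^3) = 3x^2/(4y^3)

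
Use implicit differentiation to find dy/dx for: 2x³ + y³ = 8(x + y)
Differentiate the relation implicitly: treat y = y(x) and apply the chain rule, so every y-derivative picks up a y' = dy/dx factor.

With everything moved to the left-hand side, differentiate term by term:
  d/dx[2x^3] = 6x^2
  d/dx[-8x] = -8
  d/dx[y^3] = 3y^2·y'
  d/dx[-8y] = -8·y'

Separating the contributions that come from x directly and those that come through y:
  without y':      6x^2 - 8
  multiplying y':  3y^2 - 8

so (6x^2 - 8) + (3y^2 - 8)·y' = 0, and therefore
  dy/dx = -(6x^2 - 8)/(3y^2 - 8) = 2(4 - 3x^2)/(3y^2 - 8)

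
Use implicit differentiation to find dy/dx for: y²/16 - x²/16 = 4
Differentiate both sides with respect to x, treating y as y(x). By the chain rule, any term containing y contributes a factor of y' = dy/dx when we differentiate it.

Move every term to one side and write the relation as F(x, y) = 0. Term by term,
  d/dx[-x^2/16] = -x/8
  d/dx[y^2/16] = y·y'/8
  d/dx[-4] = 0

The pieces without y' make up ∂F/∂x and the coefficient of y' is ∂F/∂y:
  ∂F/∂x = -x/8,
  ∂F/∂y = y/8.

Since d/dx[F] = ∂F/∂x + (∂F/∂y)·y' = 0, solve for y':
  (∂F/∂y)·y' = -∂F/∂x
  dy/dx = -(∂F/∂x)/(∂F/∂y) = -(-x/8)/(y/8) = x/y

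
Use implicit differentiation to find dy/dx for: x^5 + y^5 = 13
Take d/dx of both sides. Since y is implicitly a function of x, the chain rule attaches a y' = dy/dx factor whenever we differentiate through y.

Set F(x, y) = (left side) − (right side), so the curve is F = 0. Differentiating each term of F:
  d/dx[x^5] = 5x^4
  d/dx[y^5] = 5y^4·y'
  d/dx[-13] = 0

Collecting, the y'-free part is the partial derivative in x and the y' coefficient is the partial derivative in y:
  ∂F/∂x = 5x^4
  ∂F/∂y = 5y^4

so d/dx[F(x, y(x))] = ∂F/∂x + (∂F/∂y)·y' = 0. Rearranging,
  dy/dx = -(∂F/∂x)/(∂F/∂y) = -(5x^4)/(5y^4) = -x^4/y^4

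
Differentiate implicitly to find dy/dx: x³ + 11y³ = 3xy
Differentiate the relation implicitly: treat y = y(x) and apply the chain rule, so every y-derivative picks up a y' = dy/dx factor.

With everything moved to the left-hand side, differentiate term by term:
  d/dx[x^3] = 3x^2
  d/dx[-3xy] = -3x·y' - 3y
  d/dx[11y^3] = 33y^2·y'

Separating the contributions that come from x directly and those that come through y:
  without y':      3x^2 - 3y
  multiplying y':  -3x + 33y^2

so (3x^2 - 3y) + (-3x + 33y^2)·y' = 0, and therefore
  dy/dx = -(3x^2 - 3y)/(-3x + 33y^2) = (x^2 - y)/(x - 11y^2)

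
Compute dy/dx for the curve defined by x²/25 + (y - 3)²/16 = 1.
Differentiate the relation implicitly: treat y = y(x) and apply the chain rule, so every y-derivative picks up a y' = dy/dx factor.

With everything moved to the left-hand side, differentiate term by term:
  d/dx[x^2/25] = 2x/25
  d/dx[(y - 3)^2/16] = y'(y - 3)/8
  d/dx[-1] = 0

Separating the contributions that come from x directly and those that come through y:
  without y':      2x/25
  multiplying y':  y/8 - 3/8

so (2x/25) + (y/8 - 3/8)·y' = 0, and therefore
  dy/dx = -(2x/25)/(y/8 - 3/8)
        = -(2x/25)/((y - 3)/8) = -16x/(25y - 75)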